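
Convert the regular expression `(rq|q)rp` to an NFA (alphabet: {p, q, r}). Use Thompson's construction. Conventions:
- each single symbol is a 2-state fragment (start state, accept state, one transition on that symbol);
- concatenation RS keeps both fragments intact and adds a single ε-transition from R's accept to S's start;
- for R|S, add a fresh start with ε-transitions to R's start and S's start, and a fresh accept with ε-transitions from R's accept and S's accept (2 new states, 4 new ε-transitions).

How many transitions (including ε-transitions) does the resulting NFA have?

12

By structural recursion:
Each of the 5 symbol leaves contributes 1 transition (1 symbol, 0 ε).
  rq = 3 transitions (2 symbol, 1 ε)
  rq|q = 8 transitions (3 symbol, 5 ε)
  (rq|q)rp = 12 transitions (5 symbol, 7 ε)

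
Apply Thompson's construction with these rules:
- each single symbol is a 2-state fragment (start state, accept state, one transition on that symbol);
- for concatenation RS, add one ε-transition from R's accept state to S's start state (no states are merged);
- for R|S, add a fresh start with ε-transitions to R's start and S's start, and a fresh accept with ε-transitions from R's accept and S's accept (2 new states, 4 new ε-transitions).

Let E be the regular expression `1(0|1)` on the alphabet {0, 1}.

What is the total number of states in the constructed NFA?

8

Per subexpression:
Each of the 3 symbol leaves contributes a 2-state fragment.
  0|1 = 6 states
  1(0|1) = 8 states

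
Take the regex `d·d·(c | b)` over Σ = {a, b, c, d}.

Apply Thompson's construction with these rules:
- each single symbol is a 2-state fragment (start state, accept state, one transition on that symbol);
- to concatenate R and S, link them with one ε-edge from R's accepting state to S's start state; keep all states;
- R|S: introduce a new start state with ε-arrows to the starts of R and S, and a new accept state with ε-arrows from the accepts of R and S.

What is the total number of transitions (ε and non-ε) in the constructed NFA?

Bottom-up over the parse tree:
Each of the 4 symbol leaves contributes 1 transition (1 symbol, 0 ε).
  c | b → 6 transitions (2 symbol, 4 ε)
  d·d·(c | b) → 10 transitions (4 symbol, 6 ε)

10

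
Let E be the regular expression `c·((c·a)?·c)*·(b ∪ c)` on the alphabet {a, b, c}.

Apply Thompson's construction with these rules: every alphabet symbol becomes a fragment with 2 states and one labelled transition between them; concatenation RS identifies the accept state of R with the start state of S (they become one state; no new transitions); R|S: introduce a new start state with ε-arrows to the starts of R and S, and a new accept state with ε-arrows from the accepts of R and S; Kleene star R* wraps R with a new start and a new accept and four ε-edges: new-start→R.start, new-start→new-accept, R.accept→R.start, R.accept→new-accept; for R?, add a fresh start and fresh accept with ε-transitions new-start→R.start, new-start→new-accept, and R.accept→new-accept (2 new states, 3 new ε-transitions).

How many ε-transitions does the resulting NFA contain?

11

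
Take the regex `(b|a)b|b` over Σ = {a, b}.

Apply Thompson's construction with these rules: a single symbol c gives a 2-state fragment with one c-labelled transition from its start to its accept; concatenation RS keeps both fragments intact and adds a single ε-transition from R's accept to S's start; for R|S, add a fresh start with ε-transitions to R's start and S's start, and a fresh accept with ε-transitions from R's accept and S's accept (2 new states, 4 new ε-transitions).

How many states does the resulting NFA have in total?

12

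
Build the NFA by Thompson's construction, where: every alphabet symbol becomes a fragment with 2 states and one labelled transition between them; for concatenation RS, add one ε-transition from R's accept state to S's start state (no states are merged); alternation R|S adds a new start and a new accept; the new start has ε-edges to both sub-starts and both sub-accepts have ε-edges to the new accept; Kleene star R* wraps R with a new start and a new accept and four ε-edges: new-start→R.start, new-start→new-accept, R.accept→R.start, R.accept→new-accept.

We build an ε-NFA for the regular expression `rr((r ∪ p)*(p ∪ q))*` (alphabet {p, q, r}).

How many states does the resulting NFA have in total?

Bottom-up over the parse tree:
Each of the 6 symbol leaves contributes a 2-state fragment.
  r ∪ p : 6 states
  (r ∪ p)* : 8 states
  p ∪ q : 6 states
  (r ∪ p)*(p ∪ q) : 14 states
  ((r ∪ p)*(p ∪ q))* : 16 states
  rr((r ∪ p)*(p ∪ q))* : 20 states

20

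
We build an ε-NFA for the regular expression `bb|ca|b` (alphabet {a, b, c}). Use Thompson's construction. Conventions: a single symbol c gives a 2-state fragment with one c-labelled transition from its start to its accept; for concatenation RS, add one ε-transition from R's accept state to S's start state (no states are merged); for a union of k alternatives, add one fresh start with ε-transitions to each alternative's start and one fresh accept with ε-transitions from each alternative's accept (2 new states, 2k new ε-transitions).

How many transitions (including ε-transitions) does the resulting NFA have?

Per subexpression:
Each of the 5 symbol leaves contributes 1 transition (1 symbol, 0 ε).
  bb — 3 transitions (2 symbol, 1 ε)
  ca — 3 transitions (2 symbol, 1 ε)
  bb|ca|b — 13 transitions (5 symbol, 8 ε)

13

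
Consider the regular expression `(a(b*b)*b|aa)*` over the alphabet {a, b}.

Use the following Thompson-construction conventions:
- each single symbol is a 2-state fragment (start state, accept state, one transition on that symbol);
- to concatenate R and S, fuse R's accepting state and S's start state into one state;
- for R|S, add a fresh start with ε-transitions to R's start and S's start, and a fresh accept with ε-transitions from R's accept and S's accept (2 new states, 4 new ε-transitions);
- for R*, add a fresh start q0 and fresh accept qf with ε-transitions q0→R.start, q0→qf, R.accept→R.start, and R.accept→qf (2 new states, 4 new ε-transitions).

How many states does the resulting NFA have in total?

16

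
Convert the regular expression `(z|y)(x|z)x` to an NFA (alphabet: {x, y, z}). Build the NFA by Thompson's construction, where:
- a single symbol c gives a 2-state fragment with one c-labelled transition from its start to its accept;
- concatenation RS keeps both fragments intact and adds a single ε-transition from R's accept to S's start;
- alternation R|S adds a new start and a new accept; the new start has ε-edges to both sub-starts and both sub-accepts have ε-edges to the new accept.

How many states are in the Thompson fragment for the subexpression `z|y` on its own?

Fragment for `z|y`:
Each of the 2 symbol leaves contributes a 2-state fragment.
  z|y → 6 states

6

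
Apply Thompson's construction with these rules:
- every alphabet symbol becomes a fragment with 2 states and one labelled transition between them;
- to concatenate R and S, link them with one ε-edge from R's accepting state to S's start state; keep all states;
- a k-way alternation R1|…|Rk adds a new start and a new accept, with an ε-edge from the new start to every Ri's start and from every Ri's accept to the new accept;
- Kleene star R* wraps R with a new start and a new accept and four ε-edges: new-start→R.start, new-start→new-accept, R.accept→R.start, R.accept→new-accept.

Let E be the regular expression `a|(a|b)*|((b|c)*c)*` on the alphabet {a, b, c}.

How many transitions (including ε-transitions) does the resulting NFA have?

33

By structural recursion:
Each of the 6 symbol leaves contributes 1 transition (1 symbol, 0 ε).
  a|b : 6 transitions (2 symbol, 4 ε)
  (a|b)* : 10 transitions (2 symbol, 8 ε)
  b|c : 6 transitions (2 symbol, 4 ε)
  (b|c)* : 10 transitions (2 symbol, 8 ε)
  (b|c)*c : 12 transitions (3 symbol, 9 ε)
  ((b|c)*c)* : 16 transitions (3 symbol, 13 ε)
  a|(a|b)*|((b|c)*c)* : 33 transitions (6 symbol, 27 ε)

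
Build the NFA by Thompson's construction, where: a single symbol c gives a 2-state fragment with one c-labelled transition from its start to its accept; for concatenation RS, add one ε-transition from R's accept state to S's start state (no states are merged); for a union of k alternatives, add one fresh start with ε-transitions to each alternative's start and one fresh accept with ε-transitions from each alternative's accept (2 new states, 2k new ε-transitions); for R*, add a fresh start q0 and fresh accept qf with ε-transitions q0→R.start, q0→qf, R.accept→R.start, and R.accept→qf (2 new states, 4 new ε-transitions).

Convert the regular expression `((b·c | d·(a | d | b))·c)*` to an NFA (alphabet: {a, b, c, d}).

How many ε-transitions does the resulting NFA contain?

Recursing over subexpressions:
Each of the 7 symbol leaves contributes 0 ε-transitions.
  b·c — 1 ε-transition
  a | d | b — 6 ε-transitions
  d·(a | d | b) — 7 ε-transitions
  b·c | d·(a | d | b) — 12 ε-transitions
  (b·c | d·(a | d | b))·c — 13 ε-transitions
  ((b·c | d·(a | d | b))·c)* — 17 ε-transitions

17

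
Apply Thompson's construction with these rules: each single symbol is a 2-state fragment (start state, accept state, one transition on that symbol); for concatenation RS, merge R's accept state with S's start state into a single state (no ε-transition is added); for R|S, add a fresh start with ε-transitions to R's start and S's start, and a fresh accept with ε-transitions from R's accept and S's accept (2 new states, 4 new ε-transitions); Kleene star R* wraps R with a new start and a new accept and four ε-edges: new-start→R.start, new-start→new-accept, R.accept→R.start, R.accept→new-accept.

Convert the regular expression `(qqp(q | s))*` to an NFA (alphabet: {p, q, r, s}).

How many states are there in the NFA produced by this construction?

Per subexpression:
Each of the 5 symbol leaves contributes a 2-state fragment.
  q | s — 6 states
  qqp(q | s) — 9 states
  (qqp(q | s))* — 11 states

11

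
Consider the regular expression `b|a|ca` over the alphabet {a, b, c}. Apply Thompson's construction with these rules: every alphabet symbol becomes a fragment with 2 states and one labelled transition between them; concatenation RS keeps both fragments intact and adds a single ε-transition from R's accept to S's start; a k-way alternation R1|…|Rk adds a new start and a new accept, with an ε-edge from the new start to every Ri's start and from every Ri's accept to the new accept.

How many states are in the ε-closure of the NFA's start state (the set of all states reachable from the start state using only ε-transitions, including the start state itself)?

4

Compute the ε-closure size of each fragment's start state recursively; a symbol fragment's start has no outgoing ε-edge, so its closure is just itself (size 1).
  ca — |ε-closure| equals the left operand's closure size = 1 (its accept is not ε-reachable, so the closure stops there)
  b|a|ca — |ε-closure| = 1 + 1 + 1 + 1 = 4 (the new accept is not ε-reachable since no branch accepts ε)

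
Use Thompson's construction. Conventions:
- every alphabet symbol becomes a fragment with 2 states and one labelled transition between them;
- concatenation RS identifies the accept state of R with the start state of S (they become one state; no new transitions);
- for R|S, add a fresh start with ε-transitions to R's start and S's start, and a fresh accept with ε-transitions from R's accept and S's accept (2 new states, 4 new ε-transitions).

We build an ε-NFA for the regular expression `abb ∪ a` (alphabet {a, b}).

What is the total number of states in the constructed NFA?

Recursing over subexpressions:
Each of the 4 symbol leaves contributes a 2-state fragment.
  abb = 4 states
  abb ∪ a = 8 states

8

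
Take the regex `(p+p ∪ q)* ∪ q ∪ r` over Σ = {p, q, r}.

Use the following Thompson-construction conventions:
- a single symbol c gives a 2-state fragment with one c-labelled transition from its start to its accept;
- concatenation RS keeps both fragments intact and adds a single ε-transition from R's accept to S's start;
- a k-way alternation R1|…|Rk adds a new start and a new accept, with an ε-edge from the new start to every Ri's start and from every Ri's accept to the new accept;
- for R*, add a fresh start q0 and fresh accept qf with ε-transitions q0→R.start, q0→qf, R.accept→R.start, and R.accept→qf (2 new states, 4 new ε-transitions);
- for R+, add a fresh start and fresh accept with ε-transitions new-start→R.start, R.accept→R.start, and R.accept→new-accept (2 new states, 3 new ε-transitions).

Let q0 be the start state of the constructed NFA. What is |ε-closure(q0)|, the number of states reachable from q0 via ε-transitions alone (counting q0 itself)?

10

Let C(F) = |ε-closure(F.start)| within fragment F, and note whether F accepts ε. Symbol fragments have C = 1 and do not accept ε. Then:
  p+ : new start ε-reaches only the body's start; the new accept needs a symbol first: |closure| = 1 + 1 = 2
  p+p : same as the first factor's closure: |closure| = 2
  p+p ∪ q : new start ε-reaches every alternative's start; none of them accept ε, so the new accept is not reached: |closure| = 1 + 2 + 1 = 4
  (p+p ∪ q)* : |closure| = 1 (new start) + 4 (body) + 1 (new accept) = 6
  (p+p ∪ q)* ∪ q ∪ r : |closure| = 1 (new start) + (6 + 1 + 1) + 1 (new accept, since some branch ε-reaches its own accept) = 10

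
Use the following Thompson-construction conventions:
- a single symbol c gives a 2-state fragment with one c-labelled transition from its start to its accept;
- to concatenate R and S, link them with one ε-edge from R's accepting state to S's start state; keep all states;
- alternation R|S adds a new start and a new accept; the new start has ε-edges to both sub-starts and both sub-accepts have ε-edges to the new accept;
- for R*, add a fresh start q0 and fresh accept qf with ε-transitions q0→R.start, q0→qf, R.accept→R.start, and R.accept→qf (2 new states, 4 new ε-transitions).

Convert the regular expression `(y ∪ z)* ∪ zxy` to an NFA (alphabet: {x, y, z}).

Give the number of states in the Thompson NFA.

Recursing over subexpressions:
Each of the 5 symbol leaves contributes a 2-state fragment.
  y ∪ z = 6 states
  (y ∪ z)* = 8 states
  zxy = 6 states
  (y ∪ z)* ∪ zxy = 16 states

16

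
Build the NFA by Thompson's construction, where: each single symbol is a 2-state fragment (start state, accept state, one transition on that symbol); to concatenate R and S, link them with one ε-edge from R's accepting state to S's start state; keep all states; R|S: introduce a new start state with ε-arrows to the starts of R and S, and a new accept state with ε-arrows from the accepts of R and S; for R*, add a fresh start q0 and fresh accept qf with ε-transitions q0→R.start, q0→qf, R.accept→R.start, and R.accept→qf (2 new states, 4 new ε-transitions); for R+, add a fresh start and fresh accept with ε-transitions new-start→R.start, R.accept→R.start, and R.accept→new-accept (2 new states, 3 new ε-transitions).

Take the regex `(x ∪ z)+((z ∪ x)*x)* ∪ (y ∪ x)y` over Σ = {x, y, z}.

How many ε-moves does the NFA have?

30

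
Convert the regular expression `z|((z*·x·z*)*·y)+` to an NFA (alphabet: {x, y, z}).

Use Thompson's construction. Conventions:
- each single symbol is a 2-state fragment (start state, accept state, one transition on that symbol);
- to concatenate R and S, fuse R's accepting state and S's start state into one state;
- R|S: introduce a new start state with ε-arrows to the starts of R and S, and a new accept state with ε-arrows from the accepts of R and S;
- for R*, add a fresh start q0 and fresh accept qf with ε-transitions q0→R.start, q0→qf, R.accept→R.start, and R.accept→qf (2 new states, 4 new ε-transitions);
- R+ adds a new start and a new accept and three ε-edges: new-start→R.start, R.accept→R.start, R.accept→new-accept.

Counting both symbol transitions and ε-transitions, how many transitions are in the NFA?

Bottom-up over the parse tree:
Each of the 5 symbol leaves contributes 1 transition (1 symbol, 0 ε).
  z* → 5 transitions (1 symbol, 4 ε)
  z* → 5 transitions (1 symbol, 4 ε)
  z*·x·z* → 11 transitions (3 symbol, 8 ε)
  (z*·x·z*)* → 15 transitions (3 symbol, 12 ε)
  (z*·x·z*)*·y → 16 transitions (4 symbol, 12 ε)
  ((z*·x·z*)*·y)+ → 19 transitions (4 symbol, 15 ε)
  z|((z*·x·z*)*·y)+ → 24 transitions (5 symbol, 19 ε)

24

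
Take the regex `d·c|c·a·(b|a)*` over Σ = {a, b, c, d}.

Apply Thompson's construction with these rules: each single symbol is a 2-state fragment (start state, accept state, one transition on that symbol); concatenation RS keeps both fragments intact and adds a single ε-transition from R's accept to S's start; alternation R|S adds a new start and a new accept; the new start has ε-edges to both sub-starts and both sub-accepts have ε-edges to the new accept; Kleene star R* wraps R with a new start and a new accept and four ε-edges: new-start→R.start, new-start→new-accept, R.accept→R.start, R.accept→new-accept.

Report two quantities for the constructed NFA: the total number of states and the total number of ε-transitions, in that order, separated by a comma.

By structural recursion:
Each of the 6 symbol leaves contributes 2 states and 0 ε-transitions.
  d·c = 4 states, 1 ε-transition
  b|a = 6 states, 4 ε-transitions
  (b|a)* = 8 states, 8 ε-transitions
  c·a·(b|a)* = 12 states, 10 ε-transitions
  d·c|c·a·(b|a)* = 18 states, 15 ε-transitions

18, 15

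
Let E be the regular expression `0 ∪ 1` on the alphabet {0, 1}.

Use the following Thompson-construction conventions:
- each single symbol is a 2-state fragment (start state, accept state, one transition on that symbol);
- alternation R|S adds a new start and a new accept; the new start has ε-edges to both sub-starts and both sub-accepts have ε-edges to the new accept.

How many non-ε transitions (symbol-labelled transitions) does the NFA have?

2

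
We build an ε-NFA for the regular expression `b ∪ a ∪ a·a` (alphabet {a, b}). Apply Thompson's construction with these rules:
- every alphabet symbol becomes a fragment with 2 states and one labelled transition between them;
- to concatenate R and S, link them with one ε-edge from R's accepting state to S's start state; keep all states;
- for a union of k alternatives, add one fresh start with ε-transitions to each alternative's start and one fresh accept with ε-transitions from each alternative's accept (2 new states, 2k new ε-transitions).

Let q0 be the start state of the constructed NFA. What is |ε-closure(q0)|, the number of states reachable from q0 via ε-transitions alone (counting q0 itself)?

Compute the ε-closure size of each fragment's start state recursively; a symbol fragment's start has no outgoing ε-edge, so its closure is just itself (size 1).
  a·a — same as the first factor's closure: C = 1
  b ∪ a ∪ a·a — new start ε-reaches every alternative's start; none of them accept ε, so the new accept is not reached: C = 1 + 1 + 1 + 1 = 4

4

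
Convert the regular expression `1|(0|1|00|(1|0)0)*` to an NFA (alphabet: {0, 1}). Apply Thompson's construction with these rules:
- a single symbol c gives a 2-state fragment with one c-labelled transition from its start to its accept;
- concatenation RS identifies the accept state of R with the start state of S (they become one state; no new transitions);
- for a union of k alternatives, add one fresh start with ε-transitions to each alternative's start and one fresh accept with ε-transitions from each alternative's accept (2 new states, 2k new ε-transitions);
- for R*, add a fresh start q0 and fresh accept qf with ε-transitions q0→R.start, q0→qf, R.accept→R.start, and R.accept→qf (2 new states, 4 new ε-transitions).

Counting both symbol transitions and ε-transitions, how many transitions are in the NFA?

28

Building bottom-up:
Each of the 8 symbol leaves contributes 1 transition (1 symbol, 0 ε).
  00 — 2 transitions (2 symbol, 0 ε)
  1|0 — 6 transitions (2 symbol, 4 ε)
  (1|0)0 — 7 transitions (3 symbol, 4 ε)
  0|1|00|(1|0)0 — 19 transitions (7 symbol, 12 ε)
  (0|1|00|(1|0)0)* — 23 transitions (7 symbol, 16 ε)
  1|(0|1|00|(1|0)0)* — 28 transitions (8 symbol, 20 ε)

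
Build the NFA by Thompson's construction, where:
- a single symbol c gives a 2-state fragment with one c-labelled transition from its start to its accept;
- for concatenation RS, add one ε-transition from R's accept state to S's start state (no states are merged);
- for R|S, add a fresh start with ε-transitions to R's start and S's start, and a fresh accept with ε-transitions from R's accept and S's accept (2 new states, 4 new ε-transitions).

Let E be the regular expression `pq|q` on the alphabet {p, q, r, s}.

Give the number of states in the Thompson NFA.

8

Per subexpression:
Each of the 3 symbol leaves contributes a 2-state fragment.
  pq — 4 states
  pq|q — 8 states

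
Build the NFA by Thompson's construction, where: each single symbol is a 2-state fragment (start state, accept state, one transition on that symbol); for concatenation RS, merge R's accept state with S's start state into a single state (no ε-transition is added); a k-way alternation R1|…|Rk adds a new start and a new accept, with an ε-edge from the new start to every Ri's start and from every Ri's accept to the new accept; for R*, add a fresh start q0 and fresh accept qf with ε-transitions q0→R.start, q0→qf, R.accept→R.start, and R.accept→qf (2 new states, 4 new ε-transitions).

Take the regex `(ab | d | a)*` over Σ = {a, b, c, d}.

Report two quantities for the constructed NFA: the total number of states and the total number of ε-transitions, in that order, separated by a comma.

11, 10

Building bottom-up:
Each of the 4 symbol leaves contributes 2 states and 0 ε-transitions.
  ab → 3 states, 0 ε-transitions
  ab | d | a → 9 states, 6 ε-transitions
  (ab | d | a)* → 11 states, 10 ε-transitions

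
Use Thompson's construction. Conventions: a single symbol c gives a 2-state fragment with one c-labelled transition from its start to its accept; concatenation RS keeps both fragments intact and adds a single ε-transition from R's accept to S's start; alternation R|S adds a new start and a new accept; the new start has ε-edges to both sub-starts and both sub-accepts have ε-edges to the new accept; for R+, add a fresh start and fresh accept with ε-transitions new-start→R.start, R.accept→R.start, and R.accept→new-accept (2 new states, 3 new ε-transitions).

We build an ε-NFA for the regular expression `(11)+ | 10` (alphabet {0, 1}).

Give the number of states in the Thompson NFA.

Bottom-up over the parse tree:
Each of the 4 symbol leaves contributes a 2-state fragment.
  11 — 4 states
  (11)+ — 6 states
  10 — 4 states
  (11)+ | 10 — 12 states

12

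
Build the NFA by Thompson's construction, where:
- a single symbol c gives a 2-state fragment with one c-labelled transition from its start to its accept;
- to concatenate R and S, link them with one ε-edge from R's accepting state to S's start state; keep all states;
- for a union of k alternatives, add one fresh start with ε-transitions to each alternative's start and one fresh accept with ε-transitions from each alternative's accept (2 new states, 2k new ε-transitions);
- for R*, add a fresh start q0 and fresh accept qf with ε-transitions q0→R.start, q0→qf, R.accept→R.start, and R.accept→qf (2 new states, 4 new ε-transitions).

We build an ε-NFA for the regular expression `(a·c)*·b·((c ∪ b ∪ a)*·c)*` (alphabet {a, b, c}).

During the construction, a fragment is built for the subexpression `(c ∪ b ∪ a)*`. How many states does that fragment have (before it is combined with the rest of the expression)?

Fragment for `(c ∪ b ∪ a)*`:
Each of the 3 symbol leaves contributes a 2-state fragment.
  c ∪ b ∪ a = 8 states
  (c ∪ b ∪ a)* = 10 states

10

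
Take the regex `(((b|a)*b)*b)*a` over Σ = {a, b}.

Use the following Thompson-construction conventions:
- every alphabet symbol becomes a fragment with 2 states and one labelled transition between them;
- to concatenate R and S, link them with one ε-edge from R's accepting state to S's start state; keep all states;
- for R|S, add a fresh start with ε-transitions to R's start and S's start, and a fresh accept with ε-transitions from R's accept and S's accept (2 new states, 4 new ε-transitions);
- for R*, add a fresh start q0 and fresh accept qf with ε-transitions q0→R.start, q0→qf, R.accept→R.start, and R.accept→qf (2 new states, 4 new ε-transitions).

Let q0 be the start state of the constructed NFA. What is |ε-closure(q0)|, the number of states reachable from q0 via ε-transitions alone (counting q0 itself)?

12

Let C(F) = |ε-closure(F.start)| within fragment F, and note whether F accepts ε. Symbol fragments have C = 1 and do not accept ε. Then:
  b|a → new start ε-reaches every alternative's start; none of them accept ε, so the new accept is not reached: C = 1 + 1 + 1 = 3
  (b|a)* → the star's fresh start ε-reaches both the body's start and the fresh accept: C = 2 + 3 = 5
  (b|a)*b → C = 5 + 1 = 6 (closure spills across the concat boundary because the left factor accepts ε)
  ((b|a)*b)* → the star's fresh start ε-reaches both the body's start and the fresh accept: C = 2 + 6 = 8
  ((b|a)*b)*b → C = 8 + 1 = 9 (closure spills across the concat boundary because the left factor accepts ε)
  (((b|a)*b)*b)* → C = 1 (new start) + 9 (body) + 1 (new accept) = 11
  (((b|a)*b)*b)*a → the left operand accepts ε, so the closure extends into the next operand (via the concat ε-link); C = 11 + 1 = 12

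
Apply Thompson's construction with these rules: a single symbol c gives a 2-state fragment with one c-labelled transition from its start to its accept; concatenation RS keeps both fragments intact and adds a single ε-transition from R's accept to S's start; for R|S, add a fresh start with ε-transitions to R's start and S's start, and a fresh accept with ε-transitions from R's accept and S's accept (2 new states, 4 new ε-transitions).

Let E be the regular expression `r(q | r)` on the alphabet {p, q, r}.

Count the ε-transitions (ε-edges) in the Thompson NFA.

Per subexpression:
Each of the 3 symbol leaves contributes 0 ε-transitions.
  q | r → 4 ε-transitions
  r(q | r) → 5 ε-transitions

5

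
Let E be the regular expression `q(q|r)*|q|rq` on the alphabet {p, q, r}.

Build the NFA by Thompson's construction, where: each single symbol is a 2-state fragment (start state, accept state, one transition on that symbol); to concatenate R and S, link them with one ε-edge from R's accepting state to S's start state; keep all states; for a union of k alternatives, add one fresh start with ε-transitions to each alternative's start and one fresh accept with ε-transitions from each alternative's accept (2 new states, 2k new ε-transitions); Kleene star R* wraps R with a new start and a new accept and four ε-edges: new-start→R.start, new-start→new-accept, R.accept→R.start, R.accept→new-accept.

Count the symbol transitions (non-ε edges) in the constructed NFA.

6

Recursing over subexpressions:
Each of the 6 symbol leaves contributes exactly 1 symbol transition.
  q|r = 2 symbol transitions
  (q|r)* = 2 symbol transitions
  q(q|r)* = 3 symbol transitions
  rq = 2 symbol transitions
  q(q|r)*|q|rq = 6 symbol transitions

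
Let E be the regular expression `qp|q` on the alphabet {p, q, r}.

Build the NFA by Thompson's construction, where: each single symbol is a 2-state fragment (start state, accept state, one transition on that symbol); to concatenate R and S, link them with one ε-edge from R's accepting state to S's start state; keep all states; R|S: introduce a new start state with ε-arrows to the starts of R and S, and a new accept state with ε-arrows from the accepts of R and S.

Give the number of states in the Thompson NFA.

8

By structural recursion:
Each of the 3 symbol leaves contributes a 2-state fragment.
  qp : 4 states
  qp|q : 8 states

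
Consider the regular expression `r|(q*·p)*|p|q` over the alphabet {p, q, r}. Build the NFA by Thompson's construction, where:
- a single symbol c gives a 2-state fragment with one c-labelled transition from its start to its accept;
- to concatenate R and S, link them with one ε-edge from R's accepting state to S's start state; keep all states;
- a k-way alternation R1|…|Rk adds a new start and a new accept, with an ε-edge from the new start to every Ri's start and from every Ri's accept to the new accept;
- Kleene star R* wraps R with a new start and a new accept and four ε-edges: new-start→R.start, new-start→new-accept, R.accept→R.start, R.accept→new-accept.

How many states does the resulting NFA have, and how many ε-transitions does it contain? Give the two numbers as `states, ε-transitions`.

Building bottom-up:
Each of the 5 symbol leaves contributes 2 states and 0 ε-transitions.
  q* = 4 states, 4 ε-transitions
  q*·p = 6 states, 5 ε-transitions
  (q*·p)* = 8 states, 9 ε-transitions
  r|(q*·p)*|p|q = 16 states, 17 ε-transitions

16, 17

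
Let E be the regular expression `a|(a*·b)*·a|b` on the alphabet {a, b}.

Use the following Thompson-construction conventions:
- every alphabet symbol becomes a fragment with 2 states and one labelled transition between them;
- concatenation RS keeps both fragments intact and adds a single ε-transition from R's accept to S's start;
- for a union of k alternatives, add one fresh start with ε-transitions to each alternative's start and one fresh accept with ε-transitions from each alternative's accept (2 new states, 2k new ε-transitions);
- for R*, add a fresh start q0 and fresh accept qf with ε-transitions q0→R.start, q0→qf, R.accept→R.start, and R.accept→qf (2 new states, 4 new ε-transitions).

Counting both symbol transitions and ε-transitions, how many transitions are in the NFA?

21

Building bottom-up:
Each of the 5 symbol leaves contributes 1 transition (1 symbol, 0 ε).
  a* — 5 transitions (1 symbol, 4 ε)
  a*·b — 7 transitions (2 symbol, 5 ε)
  (a*·b)* — 11 transitions (2 symbol, 9 ε)
  (a*·b)*·a — 13 transitions (3 symbol, 10 ε)
  a|(a*·b)*·a|b — 21 transitions (5 symbol, 16 ε)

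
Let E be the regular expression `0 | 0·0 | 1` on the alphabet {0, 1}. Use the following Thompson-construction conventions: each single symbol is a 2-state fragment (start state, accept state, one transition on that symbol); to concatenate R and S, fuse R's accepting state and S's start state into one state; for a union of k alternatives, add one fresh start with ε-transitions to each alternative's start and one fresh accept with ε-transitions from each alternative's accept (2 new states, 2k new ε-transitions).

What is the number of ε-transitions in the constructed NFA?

Recursing over subexpressions:
Each of the 4 symbol leaves contributes 0 ε-transitions.
  0·0 : 0 ε-transitions
  0 | 0·0 | 1 : 6 ε-transitions

6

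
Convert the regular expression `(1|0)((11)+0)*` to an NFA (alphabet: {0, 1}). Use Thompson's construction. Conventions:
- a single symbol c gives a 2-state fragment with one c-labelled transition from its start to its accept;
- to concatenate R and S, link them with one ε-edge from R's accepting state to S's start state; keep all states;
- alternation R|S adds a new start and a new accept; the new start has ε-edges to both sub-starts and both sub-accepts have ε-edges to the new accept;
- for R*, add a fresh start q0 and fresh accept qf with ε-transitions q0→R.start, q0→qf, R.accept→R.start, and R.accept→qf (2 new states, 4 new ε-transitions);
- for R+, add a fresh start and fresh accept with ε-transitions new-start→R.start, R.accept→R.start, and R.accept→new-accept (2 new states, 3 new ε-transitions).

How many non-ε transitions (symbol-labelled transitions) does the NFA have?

5

Per subexpression:
Each of the 5 symbol leaves contributes exactly 1 symbol transition.
  1|0 = 2 symbol transitions
  11 = 2 symbol transitions
  (11)+ = 2 symbol transitions
  (11)+0 = 3 symbol transitions
  ((11)+0)* = 3 symbol transitions
  (1|0)((11)+0)* = 5 symbol transitions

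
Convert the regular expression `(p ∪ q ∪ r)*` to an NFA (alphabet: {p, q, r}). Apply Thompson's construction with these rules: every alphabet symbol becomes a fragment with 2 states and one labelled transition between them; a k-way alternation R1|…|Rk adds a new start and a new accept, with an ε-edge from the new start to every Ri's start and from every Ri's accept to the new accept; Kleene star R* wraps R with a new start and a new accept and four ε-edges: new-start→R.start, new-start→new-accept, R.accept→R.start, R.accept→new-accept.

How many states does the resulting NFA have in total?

10

Per subexpression:
Each of the 3 symbol leaves contributes a 2-state fragment.
  p ∪ q ∪ r = 8 states
  (p ∪ q ∪ r)* = 10 states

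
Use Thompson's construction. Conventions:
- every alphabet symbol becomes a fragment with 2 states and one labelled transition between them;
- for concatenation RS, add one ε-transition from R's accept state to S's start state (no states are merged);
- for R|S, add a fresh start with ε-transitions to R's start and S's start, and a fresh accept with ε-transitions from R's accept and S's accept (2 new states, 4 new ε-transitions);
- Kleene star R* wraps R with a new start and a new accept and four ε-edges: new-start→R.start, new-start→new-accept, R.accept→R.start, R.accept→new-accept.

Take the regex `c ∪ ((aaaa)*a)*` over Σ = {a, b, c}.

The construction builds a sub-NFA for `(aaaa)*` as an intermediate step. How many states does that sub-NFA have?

10

Fragment for `(aaaa)*`:
Each of the 4 symbol leaves contributes a 2-state fragment.
  aaaa : 8 states
  (aaaa)* : 10 states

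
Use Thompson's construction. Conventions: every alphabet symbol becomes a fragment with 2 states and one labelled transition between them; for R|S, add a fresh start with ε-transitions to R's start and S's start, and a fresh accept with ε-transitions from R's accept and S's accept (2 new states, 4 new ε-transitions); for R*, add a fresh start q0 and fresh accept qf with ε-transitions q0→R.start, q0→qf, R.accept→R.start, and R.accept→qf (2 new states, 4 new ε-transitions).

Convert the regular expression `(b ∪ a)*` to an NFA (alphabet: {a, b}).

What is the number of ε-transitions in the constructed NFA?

Recursing over subexpressions:
Each of the 2 symbol leaves contributes 0 ε-transitions.
  b ∪ a → 4 ε-transitions
  (b ∪ a)* → 8 ε-transitions

8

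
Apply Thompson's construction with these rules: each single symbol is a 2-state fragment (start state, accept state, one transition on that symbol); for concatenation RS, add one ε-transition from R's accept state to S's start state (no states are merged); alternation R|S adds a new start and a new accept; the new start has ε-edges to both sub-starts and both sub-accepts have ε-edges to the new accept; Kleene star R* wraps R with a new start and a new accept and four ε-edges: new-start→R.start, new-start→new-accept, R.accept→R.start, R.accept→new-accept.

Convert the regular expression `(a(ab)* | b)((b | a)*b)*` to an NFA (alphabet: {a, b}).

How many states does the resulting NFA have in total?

24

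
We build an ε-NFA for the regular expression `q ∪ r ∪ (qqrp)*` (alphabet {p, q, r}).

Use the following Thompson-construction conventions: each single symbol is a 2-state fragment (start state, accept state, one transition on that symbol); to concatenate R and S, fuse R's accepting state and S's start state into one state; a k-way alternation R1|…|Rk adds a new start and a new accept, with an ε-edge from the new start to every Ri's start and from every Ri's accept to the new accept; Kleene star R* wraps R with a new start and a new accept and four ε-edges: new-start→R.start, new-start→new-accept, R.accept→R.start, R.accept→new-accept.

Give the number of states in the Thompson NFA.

By structural recursion:
Each of the 6 symbol leaves contributes a 2-state fragment.
  qqrp = 5 states
  (qqrp)* = 7 states
  q ∪ r ∪ (qqrp)* = 13 states

13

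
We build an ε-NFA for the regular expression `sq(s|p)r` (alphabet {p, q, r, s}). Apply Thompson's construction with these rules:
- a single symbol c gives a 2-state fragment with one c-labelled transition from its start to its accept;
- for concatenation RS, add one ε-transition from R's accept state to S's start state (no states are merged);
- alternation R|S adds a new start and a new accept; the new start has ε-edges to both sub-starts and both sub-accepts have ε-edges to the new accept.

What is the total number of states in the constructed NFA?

Per subexpression:
Each of the 5 symbol leaves contributes a 2-state fragment.
  s|p : 6 states
  sq(s|p)r : 12 states

12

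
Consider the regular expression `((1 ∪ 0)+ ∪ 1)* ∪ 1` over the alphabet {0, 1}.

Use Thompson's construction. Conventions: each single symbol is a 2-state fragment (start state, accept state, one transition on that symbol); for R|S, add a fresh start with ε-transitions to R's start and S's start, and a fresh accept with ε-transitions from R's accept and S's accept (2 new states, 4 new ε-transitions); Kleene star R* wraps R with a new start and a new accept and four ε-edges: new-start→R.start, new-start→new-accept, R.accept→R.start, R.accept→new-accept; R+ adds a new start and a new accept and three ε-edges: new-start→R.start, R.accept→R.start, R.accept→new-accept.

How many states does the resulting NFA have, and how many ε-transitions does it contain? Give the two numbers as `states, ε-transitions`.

18, 19

Bottom-up over the parse tree:
Each of the 4 symbol leaves contributes 2 states and 0 ε-transitions.
  1 ∪ 0 → 6 states, 4 ε-transitions
  (1 ∪ 0)+ → 8 states, 7 ε-transitions
  (1 ∪ 0)+ ∪ 1 → 12 states, 11 ε-transitions
  ((1 ∪ 0)+ ∪ 1)* → 14 states, 15 ε-transitions
  ((1 ∪ 0)+ ∪ 1)* ∪ 1 → 18 states, 19 ε-transitions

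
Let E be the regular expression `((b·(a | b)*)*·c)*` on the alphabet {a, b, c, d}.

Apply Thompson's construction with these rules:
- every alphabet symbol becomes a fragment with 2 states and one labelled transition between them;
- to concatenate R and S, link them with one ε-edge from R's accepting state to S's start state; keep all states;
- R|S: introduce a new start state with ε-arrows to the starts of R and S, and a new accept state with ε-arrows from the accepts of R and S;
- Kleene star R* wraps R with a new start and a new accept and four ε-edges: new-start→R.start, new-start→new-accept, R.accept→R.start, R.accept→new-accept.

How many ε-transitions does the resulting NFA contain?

Building bottom-up:
Each of the 4 symbol leaves contributes 0 ε-transitions.
  a | b — 4 ε-transitions
  (a | b)* — 8 ε-transitions
  b·(a | b)* — 9 ε-transitions
  (b·(a | b)*)* — 13 ε-transitions
  (b·(a | b)*)*·c — 14 ε-transitions
  ((b·(a | b)*)*·c)* — 18 ε-transitions

18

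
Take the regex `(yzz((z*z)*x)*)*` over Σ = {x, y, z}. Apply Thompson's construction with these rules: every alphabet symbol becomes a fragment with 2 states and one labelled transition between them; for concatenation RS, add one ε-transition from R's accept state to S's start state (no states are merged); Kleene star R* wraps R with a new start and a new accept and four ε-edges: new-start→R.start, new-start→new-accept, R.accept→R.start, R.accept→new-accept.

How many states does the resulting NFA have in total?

20

Bottom-up over the parse tree:
Each of the 6 symbol leaves contributes a 2-state fragment.
  z* : 4 states
  z*z : 6 states
  (z*z)* : 8 states
  (z*z)*x : 10 states
  ((z*z)*x)* : 12 states
  yzz((z*z)*x)* : 18 states
  (yzz((z*z)*x)*)* : 20 states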